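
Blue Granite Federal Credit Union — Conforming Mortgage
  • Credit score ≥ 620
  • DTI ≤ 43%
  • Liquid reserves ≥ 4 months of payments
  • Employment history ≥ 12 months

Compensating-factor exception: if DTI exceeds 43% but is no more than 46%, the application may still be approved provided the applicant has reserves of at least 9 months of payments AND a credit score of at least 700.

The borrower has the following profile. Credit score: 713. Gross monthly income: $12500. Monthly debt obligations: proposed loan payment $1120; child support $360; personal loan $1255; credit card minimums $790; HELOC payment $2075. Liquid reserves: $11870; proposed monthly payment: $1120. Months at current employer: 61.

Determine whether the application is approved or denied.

Credit score 713 ≥ 620 (meets base)
Total debts = (1,120 + 360 + 1,255 + 790 + 2,075) = 5,600. DTI = 5,600/12,500 = 44.8% > 43% — standard DTI limit exceeded.
Reserves: 11,870 ÷ 1,120 = 10.6 months (meets 4-month minimum)
Employment 61 ≥ 12 months
DTI 44.8% is within the 43%–46% exception band; checking compensating factors.
Reserves 10.6 ≥ 9 months; credit score 713 ≥ 700.
Both override conditions satisfied; DTI exception granted.

Approved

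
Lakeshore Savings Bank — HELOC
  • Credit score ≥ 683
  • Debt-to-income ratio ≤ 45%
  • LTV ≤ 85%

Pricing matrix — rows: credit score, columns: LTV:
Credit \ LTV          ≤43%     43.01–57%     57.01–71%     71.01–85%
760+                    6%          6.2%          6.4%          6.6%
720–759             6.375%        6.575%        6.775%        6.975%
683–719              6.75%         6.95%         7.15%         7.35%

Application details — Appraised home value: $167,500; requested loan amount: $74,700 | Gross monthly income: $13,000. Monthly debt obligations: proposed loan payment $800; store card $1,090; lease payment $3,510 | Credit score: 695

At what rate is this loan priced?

Credit score 695 ≥ 683; Total monthly debts = (800 + 1,090 + 3,510) = 5,400. DTI: 5,400 ÷ 13,000 = 41.5%, within the 45% cap
Loan-to-value = 74,700/167,500 = 44.6% — pass (85% max)
Credit 695 → row 683–719; LTV 44.6% → column 43.01–57%. Grid cell → 6.95%.

6.95%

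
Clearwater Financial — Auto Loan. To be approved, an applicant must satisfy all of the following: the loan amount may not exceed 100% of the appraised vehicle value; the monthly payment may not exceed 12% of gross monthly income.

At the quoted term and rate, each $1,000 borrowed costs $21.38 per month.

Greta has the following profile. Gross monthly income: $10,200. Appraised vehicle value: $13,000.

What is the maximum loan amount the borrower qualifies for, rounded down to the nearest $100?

Payment cap: 12% × $10,200 = $1,224/month.
At $21.38 per $1,000, that supports 1,224/21.38 × 1,000 ≈ $57,249 → $57,200.
LTV cap: 100% × $13,000 = $13,000 → $13,000.
Binding constraint: loan-to-value.

$13,000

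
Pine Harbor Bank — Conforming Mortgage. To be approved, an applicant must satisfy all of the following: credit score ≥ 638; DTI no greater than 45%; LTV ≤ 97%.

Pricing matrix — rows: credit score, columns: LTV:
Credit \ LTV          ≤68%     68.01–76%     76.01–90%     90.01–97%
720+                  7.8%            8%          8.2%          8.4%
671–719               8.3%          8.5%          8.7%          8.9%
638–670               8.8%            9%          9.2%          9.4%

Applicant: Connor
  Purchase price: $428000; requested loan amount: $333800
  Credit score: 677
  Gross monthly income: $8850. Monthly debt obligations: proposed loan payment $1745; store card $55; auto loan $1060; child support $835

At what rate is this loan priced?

Credit score 677 ≥ 638; Total monthly debts = (1,745 + 55 + 1,060 + 835) = 3,695. DTI: 3,695 ÷ 8,850 = 41.8%, within the 45% cap
LTV = 333,800/428,000 = 78% ≤ 97%
Score 677 is in the 671–719 band; LTV 78% is in the 76.01–90% band → 8.7%.

8.7%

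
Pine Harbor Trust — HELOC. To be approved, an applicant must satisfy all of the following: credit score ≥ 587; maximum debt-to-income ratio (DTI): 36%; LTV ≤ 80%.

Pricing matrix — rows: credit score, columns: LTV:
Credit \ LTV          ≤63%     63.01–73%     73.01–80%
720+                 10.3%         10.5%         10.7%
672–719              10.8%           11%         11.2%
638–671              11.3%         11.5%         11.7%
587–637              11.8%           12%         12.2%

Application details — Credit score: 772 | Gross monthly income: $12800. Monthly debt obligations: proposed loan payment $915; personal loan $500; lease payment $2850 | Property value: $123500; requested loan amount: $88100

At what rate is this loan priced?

Credit score 772 ≥ 587; Total monthly debts = (915 + 500 + 2,850) = 4,265. DTI: 4,265 ÷ 12,800 = 33.3%, within the 36% cap
LTV: 88,100 ÷ 123,500 = 71.3%, within 80% cap
Score 772 is in the 720+ band; LTV 71.3% is in the 63.01–73% band → 10.5%.

10.5%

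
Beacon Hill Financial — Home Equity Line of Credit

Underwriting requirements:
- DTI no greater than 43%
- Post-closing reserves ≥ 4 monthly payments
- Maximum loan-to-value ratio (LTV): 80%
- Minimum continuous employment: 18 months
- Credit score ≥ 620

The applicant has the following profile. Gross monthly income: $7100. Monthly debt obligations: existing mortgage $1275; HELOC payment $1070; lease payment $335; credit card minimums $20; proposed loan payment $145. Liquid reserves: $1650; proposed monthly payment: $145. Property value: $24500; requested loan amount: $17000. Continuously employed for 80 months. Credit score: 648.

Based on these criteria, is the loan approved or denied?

Approved

Total monthly debts = (1,275 + 1,070 + 335 + 20 + 145) = 2,845. DTI = 2,845/7,100 = 40.1% ≤ 43%
Reserves = 1,650/145 = 11.4 months ≥ 4
Loan-to-value = 17,000/24,500 = 69.4% — pass (80% max)
Employment 80 ≥ 18 months
Credit score 648 ≥ 620 (meets)
All criteria satisfied.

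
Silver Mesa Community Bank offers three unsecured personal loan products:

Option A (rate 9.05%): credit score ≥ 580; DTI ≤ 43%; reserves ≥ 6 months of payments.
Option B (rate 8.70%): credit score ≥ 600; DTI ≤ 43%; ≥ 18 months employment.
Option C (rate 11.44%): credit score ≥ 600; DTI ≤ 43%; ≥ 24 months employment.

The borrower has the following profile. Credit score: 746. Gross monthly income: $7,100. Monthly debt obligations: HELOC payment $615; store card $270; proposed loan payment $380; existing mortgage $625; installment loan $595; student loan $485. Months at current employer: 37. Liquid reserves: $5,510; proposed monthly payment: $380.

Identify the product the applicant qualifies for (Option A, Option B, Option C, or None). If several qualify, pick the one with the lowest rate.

Total debts = (615 + 270 + 380 + 625 + 595 + 485) = 2,970; DTI = 2,970/7,100 = 41.8%.
Reserves = 5,510/380 = 14.5 months.
Option A: score 746 ≥ 580; DTI 41.8% ≤ 43%; reserves 14.5 ≥ 6 mo → qualifies.
Option B: score 746 ≥ 600; DTI 41.8% ≤ 43%; employment 37 ≥ 18 mo → qualifies.
Option C: score 746 ≥ 600; DTI 41.8% ≤ 43%; employment 37 ≥ 24 mo → qualifies.
Qualifying: Option A, Option B, Option C. Lowest rate is 8.70% → Option B.

Option B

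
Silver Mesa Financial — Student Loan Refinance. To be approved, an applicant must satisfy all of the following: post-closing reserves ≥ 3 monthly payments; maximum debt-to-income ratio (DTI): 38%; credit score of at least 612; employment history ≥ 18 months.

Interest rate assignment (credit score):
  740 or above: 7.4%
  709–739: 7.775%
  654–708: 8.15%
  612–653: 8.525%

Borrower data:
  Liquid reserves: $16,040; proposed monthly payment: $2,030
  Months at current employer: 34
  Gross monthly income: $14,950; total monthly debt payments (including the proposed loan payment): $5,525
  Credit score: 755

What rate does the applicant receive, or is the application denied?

Credit score 755 ≥ 612 (meets minimum)
DTI: 5,525 ÷ 14,950 = 37%, within the 38% cap
Employment 34 ≥ 18 months
Liquid reserves cover 16,040/2,030 = 7.9 months — ≥ 3 required
All requirements met. Score 755 falls in the 740 or above tier → 7.4%.

Approved at 7.4%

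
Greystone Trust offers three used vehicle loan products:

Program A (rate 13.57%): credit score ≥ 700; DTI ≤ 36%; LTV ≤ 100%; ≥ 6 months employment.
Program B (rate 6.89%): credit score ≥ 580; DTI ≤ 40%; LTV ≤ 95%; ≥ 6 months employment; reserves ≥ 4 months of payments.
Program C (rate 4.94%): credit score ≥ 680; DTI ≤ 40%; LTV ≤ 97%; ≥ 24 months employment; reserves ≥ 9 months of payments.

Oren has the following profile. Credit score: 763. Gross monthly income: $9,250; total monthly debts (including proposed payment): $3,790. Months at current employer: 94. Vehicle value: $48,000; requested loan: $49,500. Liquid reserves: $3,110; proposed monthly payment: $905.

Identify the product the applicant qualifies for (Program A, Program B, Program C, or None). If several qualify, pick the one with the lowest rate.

None

DTI = 3,790/9,250 = 41%.
LTV = 49,500/48,000 = 103.1%.
Reserves = 3,110/905 = 3.4 months.
Program A: score 763 ≥ 700; DTI 41% > 36%; LTV 103.1% > 100%; employment 94 ≥ 6 mo → does not qualify.
Program B: score 763 ≥ 580; DTI 41% > 40%; LTV 103.1% > 95%; employment 94 ≥ 6 mo; reserves 3.4 < 4 mo → does not qualify.
Program C: score 763 ≥ 680; DTI 41% > 40%; LTV 103.1% > 97%; employment 94 ≥ 24 mo; reserves 3.4 < 9 mo → does not qualify.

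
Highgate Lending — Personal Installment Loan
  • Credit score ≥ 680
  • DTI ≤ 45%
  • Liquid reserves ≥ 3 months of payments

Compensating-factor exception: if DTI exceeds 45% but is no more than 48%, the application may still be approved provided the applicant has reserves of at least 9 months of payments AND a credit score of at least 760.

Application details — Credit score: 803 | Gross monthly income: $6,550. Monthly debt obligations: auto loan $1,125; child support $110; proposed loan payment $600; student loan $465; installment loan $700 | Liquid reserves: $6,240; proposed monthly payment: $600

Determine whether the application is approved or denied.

Approved

Credit score 803 ≥ 680 (meets base)
Total debts = (1,125 + 110 + 600 + 465 + 700) = 3,000. DTI: 3,000 ÷ 6,550 = 45.8%, over the 45% base limit.
Liquid reserves cover 6,240/600 = 10.4 months — ≥ 3 required
45.8% falls in the override range (45%–48%), so the compensating-factor test applies.
Reserves 10.4 ≥ 9 months; credit score 803 ≥ 760.
Both override conditions satisfied; DTI exception granted.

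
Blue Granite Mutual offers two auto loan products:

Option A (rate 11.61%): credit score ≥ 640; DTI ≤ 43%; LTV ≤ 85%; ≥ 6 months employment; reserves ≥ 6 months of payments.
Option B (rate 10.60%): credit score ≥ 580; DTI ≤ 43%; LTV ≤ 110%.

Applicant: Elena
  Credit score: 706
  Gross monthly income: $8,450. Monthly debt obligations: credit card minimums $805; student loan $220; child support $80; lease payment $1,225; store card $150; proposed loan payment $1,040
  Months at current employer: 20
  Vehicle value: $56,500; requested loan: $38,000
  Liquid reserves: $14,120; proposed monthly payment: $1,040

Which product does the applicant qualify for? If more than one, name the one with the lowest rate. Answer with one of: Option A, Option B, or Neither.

Total debts = (805 + 220 + 80 + 1,225 + 150 + 1,040) = 3,520; DTI = 3,520/8,450 = 41.7%.
LTV = 38,000/56,500 = 67.3%.
Reserves = 14,120/1,040 = 13.6 months.
Option A: score 706 ≥ 640; DTI 41.7% ≤ 43%; LTV 67.3% ≤ 85%; employment 20 ≥ 6 mo; reserves 13.6 ≥ 6 mo → qualifies.
Option B: score 706 ≥ 580; DTI 41.7% ≤ 43%; LTV 67.3% ≤ 110% → qualifies.
Qualifying: Option A, Option B. Lowest rate is 10.60% → Option B.

Option B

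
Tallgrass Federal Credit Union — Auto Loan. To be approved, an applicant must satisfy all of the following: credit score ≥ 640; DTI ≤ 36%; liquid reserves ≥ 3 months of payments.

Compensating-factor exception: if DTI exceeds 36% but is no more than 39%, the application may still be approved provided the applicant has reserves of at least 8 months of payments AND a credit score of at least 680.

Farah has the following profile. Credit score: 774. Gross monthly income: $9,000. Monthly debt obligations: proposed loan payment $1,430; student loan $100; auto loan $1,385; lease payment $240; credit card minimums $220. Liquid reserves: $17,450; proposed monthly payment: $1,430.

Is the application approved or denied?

Credit score 774 ≥ 640 (meets base)
Total debts = (1,430 + 100 + 1,385 + 240 + 220) = 3,375. DTI: 3,375 ÷ 9,000 = 37.5%, over the 36% base limit.
Liquid reserves cover 17,450/1,430 = 12.2 months — ≥ 3 required
37.5% falls in the override range (36%–39%), so the compensating-factor test applies.
Reserves 12.2 ≥ 8 months; credit score 774 ≥ 680.
Both compensating conditions met → exception applies.

Approved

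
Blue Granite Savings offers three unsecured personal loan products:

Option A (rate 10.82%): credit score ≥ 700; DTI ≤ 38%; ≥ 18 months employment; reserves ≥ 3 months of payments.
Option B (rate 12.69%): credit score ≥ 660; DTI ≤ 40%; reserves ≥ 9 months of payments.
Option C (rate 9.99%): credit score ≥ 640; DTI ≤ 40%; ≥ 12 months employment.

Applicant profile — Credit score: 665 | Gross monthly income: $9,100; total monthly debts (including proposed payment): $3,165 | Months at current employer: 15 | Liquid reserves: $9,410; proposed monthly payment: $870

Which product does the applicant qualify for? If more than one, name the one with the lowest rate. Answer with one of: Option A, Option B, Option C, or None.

DTI = 3,165/9,100 = 34.8%.
Reserves = 9,410/870 = 10.8 months.
Option A: score 665 < 700; DTI 34.8% ≤ 38%; employment 15 < 18 mo; reserves 10.8 ≥ 3 mo → does not qualify.
Option B: score 665 ≥ 660; DTI 34.8% ≤ 40%; reserves 10.8 ≥ 9 mo → qualifies.
Option C: score 665 ≥ 640; DTI 34.8% ≤ 40%; employment 15 ≥ 12 mo → qualifies.
Qualifying: Option B, Option C. Lowest rate is 9.99% → Option C.

Option C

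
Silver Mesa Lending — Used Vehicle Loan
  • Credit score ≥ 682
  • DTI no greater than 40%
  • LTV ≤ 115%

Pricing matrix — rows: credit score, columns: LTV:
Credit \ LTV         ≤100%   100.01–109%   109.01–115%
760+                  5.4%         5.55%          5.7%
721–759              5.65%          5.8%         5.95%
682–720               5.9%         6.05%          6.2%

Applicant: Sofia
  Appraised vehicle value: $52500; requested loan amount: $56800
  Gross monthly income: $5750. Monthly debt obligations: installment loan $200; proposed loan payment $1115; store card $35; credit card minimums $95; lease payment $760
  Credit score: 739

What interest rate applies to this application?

Credit score 739 ≥ 682; Total monthly debts = (200 + 1,115 + 35 + 95 + 760) = 2,205. Debt-to-income = 2,205/5,750 = 38.3% — meets 40% limit
LTV: 56,800 ÷ 52,500 = 108.2%, within 115% cap
Score 739 is in the 721–759 band; LTV 108.2% is in the 100.01–109% band → 5.8%.

5.8%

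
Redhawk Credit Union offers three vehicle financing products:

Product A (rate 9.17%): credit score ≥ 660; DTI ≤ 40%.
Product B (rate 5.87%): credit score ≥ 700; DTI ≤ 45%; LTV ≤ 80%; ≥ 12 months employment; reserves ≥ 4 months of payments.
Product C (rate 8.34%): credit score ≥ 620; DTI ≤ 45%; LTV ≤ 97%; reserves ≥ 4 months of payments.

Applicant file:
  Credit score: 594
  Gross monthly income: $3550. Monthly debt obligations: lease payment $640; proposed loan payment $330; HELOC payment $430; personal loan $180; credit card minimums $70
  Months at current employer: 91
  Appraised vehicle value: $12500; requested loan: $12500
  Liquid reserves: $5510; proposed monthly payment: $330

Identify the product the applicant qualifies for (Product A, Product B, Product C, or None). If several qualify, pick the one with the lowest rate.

Total debts = (640 + 330 + 430 + 180 + 70) = 1,650; DTI = 1,650/3,550 = 46.5%.
LTV = 12,500/12,500 = 100%.
Reserves = 5,510/330 = 16.7 months.
Product A: score 594 < 660; DTI 46.5% > 40% → does not qualify.
Product B: score 594 < 700; DTI 46.5% > 45%; LTV 100% > 80%; employment 91 ≥ 12 mo; reserves 16.7 ≥ 4 mo → does not qualify.
Product C: score 594 < 620; DTI 46.5% > 45%; LTV 100% > 97%; reserves 16.7 ≥ 4 mo → does not qualify.

None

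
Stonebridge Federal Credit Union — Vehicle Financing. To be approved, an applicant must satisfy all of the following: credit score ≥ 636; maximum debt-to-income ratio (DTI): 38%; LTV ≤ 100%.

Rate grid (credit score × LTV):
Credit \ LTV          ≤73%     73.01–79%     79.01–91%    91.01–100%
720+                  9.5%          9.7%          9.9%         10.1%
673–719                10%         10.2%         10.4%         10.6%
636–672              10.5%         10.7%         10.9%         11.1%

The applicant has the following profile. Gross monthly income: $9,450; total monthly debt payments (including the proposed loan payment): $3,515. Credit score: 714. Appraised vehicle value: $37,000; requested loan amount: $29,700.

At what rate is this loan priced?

10.4%

Credit score 714 ≥ 636; DTI = 3,515/9,450 = 37.2% ≤ 38%
LTV: 29,700 ÷ 37,000 = 80.3%, within 100% cap
Credit 714 → row 673–719; LTV 80.3% → column 79.01–91%. Grid cell → 10.4%.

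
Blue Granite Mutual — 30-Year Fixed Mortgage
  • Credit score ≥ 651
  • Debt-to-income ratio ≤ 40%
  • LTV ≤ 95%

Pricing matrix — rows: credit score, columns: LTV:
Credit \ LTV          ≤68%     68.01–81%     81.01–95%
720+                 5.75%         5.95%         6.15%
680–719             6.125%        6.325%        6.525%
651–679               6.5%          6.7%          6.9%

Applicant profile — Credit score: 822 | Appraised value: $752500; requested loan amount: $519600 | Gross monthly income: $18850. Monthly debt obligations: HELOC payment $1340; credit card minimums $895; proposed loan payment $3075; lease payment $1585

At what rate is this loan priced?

Credit score 822 ≥ 651; Total monthly debts = (1,340 + 895 + 3,075 + 1,585) = 6,895. DTI = 6,895/18,850 = 36.6% ≤ 40%
LTV: 519,600 ÷ 752,500 = 69%, within 95% cap
Score 822 is in the 720+ band; LTV 69% is in the 68.01–81% band → 5.95%.

5.95%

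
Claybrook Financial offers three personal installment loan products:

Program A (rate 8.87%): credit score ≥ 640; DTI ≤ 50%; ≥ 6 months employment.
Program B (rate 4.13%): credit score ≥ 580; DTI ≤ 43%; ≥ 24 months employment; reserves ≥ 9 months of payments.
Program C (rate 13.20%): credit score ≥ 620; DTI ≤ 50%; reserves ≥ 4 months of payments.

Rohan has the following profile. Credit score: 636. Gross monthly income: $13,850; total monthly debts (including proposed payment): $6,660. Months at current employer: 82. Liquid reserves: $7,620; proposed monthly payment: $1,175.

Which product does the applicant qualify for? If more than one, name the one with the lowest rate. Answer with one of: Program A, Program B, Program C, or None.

Program C

DTI = 6,660/13,850 = 48.1%.
Reserves = 7,620/1,175 = 6.5 months.
Program A: score 636 < 640; DTI 48.1% ≤ 50%; employment 82 ≥ 6 mo → does not qualify.
Program B: score 636 ≥ 580; DTI 48.1% > 43%; employment 82 ≥ 24 mo; reserves 6.5 < 9 mo → does not qualify.
Program C: score 636 ≥ 620; DTI 48.1% ≤ 50%; reserves 6.5 ≥ 4 mo → qualifies.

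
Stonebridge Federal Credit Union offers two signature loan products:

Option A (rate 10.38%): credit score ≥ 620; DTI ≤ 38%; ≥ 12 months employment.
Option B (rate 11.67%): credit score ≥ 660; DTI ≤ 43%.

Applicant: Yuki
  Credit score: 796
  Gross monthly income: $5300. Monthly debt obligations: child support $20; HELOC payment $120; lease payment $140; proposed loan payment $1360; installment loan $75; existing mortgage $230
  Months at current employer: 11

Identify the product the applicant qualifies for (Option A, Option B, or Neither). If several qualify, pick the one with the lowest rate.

Option B

Total debts = (20 + 120 + 140 + 1,360 + 75 + 230) = 1,945; DTI = 1,945/5,300 = 36.7%.
Option A: score 796 ≥ 620; DTI 36.7% ≤ 38%; employment 11 < 12 mo → does not qualify.
Option B: score 796 ≥ 660; DTI 36.7% ≤ 43% → qualifies.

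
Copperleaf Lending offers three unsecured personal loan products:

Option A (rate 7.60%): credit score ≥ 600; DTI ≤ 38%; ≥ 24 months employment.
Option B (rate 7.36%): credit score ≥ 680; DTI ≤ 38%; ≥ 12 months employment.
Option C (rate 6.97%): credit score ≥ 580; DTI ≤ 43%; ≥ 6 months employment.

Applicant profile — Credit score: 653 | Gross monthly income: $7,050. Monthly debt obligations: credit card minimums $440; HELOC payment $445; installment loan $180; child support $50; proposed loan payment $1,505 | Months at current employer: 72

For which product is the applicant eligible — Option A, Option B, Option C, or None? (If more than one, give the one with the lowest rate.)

Total debts = (440 + 445 + 180 + 50 + 1,505) = 2,620; DTI = 2,620/7,050 = 37.2%.
Option A: score 653 ≥ 600; DTI 37.2% ≤ 38%; employment 72 ≥ 24 mo → qualifies.
Option B: score 653 < 680; DTI 37.2% ≤ 38%; employment 72 ≥ 12 mo → does not qualify.
Option C: score 653 ≥ 580; DTI 37.2% ≤ 43%; employment 72 ≥ 6 mo → qualifies.
Qualifying: Option A, Option C. Lowest rate is 6.97% → Option C.

Option C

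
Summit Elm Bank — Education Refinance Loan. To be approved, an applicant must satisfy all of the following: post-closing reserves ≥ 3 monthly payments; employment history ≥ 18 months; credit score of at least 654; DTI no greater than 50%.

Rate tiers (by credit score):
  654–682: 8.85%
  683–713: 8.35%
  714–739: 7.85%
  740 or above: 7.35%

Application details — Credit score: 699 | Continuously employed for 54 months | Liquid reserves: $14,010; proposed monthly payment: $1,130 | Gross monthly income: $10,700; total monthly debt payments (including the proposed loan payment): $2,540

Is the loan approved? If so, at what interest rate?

Credit score 699 ≥ 654 (meets minimum)
Reserves = 14,010/1,130 = 12.4 months ≥ 3
DTI: 2,540 ÷ 10,700 = 23.7%, within the 50% cap
Employment 54 ≥ 18 months
All requirements met. Score 699 falls in the 683–713 tier → 8.35%.

Approved at 8.35%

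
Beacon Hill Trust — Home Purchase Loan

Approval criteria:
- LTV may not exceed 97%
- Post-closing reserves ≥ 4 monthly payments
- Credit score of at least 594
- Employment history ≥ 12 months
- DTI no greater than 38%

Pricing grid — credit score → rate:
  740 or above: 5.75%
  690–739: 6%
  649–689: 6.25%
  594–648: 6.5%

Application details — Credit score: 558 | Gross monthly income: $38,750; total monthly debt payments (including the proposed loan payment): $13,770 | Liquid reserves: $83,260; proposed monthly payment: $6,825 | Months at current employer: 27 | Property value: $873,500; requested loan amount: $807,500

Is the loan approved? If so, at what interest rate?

Credit score 558 < 594 (below minimum)
Employment 27 ≥ 12 months
DTI = 13,770/38,750 = 35.5% ≤ 38%
Reserves = 83,260/6,825 = 12.2 months ≥ 4
Loan-to-value = 807,500/873,500 = 92.4% — pass (97% max)
Not all requirements met → denied.

Denied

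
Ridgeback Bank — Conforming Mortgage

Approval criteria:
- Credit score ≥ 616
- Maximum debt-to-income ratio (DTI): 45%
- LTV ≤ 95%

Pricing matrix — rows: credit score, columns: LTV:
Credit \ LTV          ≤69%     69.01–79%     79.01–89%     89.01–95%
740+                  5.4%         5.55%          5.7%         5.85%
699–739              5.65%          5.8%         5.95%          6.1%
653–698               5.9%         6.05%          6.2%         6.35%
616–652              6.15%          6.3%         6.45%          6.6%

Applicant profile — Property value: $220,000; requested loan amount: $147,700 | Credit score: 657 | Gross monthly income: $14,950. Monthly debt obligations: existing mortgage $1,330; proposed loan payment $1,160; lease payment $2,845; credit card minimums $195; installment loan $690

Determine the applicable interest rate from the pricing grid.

5.9%

Credit score 657 ≥ 616; Total monthly debts = (1,330 + 1,160 + 2,845 + 195 + 690) = 6,220. DTI = 6,220/14,950 = 41.6% ≤ 45%
LTV = 147,700/220,000 = 67.1% ≤ 95%
Score 657 is in the 653–698 band; LTV 67.1% is in the ≤69% band → 5.9%.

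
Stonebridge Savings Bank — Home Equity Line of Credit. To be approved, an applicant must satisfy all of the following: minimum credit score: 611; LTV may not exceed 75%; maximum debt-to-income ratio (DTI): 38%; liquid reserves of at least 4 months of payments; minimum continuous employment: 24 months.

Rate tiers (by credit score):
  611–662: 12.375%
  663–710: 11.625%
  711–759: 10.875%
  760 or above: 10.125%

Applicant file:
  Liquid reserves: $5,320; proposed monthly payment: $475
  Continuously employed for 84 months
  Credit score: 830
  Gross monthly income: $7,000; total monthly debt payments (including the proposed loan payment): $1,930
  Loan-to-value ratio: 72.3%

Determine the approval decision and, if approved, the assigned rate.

Approved at 10.125%

Credit score 830 ≥ 611 (meets minimum)
Employment 84 ≥ 24 months
LTV 72.3% ≤ 75%
DTI = 1,930/7,000 = 27.6% ≤ 38%
Reserves: 5,320 ÷ 475 = 11.2 months (meets 4-month minimum)
All requirements met. Score 830 falls in the 760 or above tier → 10.125%.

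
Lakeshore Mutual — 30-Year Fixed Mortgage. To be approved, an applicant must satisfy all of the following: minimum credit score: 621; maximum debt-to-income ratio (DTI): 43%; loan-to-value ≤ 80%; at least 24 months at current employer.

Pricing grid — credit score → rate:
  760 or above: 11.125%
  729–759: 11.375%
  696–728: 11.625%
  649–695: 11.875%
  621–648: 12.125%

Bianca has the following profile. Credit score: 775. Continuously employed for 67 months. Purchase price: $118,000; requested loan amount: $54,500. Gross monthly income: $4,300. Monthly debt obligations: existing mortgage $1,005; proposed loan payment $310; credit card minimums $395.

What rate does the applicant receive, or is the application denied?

Credit score 775 ≥ 621 (meets minimum)
Total monthly debts = (1,005 + 310 + 395) = 1,710. DTI: 1,710 ÷ 4,300 = 39.8%, within the 43% cap
Loan-to-value = 54,500/118,000 = 46.2% — pass (80% max)
Employment 67 ≥ 24 months
All requirements met. Score 775 falls in the 760 or above tier → 11.125%.

Approved at 11.125%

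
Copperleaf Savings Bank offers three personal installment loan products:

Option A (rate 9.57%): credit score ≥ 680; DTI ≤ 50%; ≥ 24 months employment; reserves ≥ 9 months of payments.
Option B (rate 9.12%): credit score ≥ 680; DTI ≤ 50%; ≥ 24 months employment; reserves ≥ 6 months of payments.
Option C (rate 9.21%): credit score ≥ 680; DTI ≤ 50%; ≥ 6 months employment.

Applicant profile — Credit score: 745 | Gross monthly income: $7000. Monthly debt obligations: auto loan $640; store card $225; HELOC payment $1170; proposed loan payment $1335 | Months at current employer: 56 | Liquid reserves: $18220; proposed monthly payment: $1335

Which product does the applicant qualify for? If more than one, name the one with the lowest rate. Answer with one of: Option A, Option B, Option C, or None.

Option B

Total debts = (640 + 225 + 1,170 + 1,335) = 3,370; DTI = 3,370/7,000 = 48.1%.
Reserves = 18,220/1,335 = 13.6 months.
Option A: score 745 ≥ 680; DTI 48.1% ≤ 50%; employment 56 ≥ 24 mo; reserves 13.6 ≥ 9 mo → qualifies.
Option B: score 745 ≥ 680; DTI 48.1% ≤ 50%; employment 56 ≥ 24 mo; reserves 13.6 ≥ 6 mo → qualifies.
Option C: score 745 ≥ 680; DTI 48.1% ≤ 50%; employment 56 ≥ 6 mo → qualifies.
Qualifying: Option A, Option B, Option C. Lowest rate is 9.12% → Option B.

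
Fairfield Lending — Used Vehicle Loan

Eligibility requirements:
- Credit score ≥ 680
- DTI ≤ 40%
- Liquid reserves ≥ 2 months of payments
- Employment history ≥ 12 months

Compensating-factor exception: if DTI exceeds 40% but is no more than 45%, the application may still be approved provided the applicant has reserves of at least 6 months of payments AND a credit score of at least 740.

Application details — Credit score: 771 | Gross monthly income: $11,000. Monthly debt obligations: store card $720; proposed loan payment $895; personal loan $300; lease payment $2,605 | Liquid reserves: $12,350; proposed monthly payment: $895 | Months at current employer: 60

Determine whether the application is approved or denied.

Approved

Credit score 771 ≥ 680 (meets base)
Total debts = (720 + 895 + 300 + 2,605) = 4,520. DTI = 4,520/11,000 = 41.1% > 40% — standard DTI limit exceeded.
Reserves = 12,350/895 = 13.8 months ≥ 2
Employment 60 ≥ 12 months
41.1% falls in the override range (40%–45%), so the compensating-factor test applies.
Override check — reserves: 13.8 mo (ok); score: 771 (ok).
Both compensating conditions met → exception applies.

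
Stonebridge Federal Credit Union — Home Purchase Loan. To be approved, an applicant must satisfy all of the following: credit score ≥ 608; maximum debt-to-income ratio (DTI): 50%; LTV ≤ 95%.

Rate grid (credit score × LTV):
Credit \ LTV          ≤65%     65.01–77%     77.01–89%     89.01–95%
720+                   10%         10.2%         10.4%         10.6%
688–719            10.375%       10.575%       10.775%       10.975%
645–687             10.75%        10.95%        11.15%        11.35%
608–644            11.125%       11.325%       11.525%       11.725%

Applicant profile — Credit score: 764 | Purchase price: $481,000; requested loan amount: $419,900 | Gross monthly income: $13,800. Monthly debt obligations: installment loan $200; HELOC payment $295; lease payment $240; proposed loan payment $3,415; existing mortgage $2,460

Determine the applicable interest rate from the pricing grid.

Credit score 764 ≥ 608; Total monthly debts = (200 + 295 + 240 + 3,415 + 2,460) = 6,610. DTI = 6,610/13,800 = 47.9% ≤ 50%
LTV = 419,900/481,000 = 87.3% ≤ 95%
Credit 764 → row 720+; LTV 87.3% → column 77.01–89%. Grid cell → 10.4%.

10.4%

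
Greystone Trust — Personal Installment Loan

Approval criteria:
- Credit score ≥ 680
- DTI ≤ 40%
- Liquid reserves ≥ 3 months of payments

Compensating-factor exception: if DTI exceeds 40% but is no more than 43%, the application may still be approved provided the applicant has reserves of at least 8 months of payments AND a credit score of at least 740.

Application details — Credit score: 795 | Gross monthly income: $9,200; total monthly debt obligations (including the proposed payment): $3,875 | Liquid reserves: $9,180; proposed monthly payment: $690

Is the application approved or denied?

Approved

Credit score 795 ≥ 680 (meets base)
DTI: 3,875 ÷ 9,200 = 42.1%, over the 40% base limit.
Reserves: 9,180 ÷ 690 = 13.3 months (meets 3-month minimum)
42.1% falls in the override range (40%–43%), so the compensating-factor test applies.
Reserves 13.3 ≥ 8 months; credit score 795 ≥ 740.
Both override conditions satisfied; DTI exception granted.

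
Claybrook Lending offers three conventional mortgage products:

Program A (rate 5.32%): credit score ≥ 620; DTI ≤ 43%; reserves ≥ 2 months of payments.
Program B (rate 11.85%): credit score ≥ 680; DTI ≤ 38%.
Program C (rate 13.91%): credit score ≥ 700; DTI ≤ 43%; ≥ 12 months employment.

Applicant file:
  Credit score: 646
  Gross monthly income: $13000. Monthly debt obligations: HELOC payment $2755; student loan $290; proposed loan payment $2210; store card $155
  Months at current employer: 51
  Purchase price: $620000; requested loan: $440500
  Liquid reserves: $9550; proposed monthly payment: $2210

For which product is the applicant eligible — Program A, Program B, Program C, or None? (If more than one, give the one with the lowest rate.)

Program A

Total debts = (2,755 + 290 + 2,210 + 155) = 5,410; DTI = 5,410/13,000 = 41.6%.
LTV = 440,500/620,000 = 71%.
Reserves = 9,550/2,210 = 4.3 months.
Program A: score 646 ≥ 620; DTI 41.6% ≤ 43%; reserves 4.3 ≥ 2 mo → qualifies.
Program B: score 646 < 680; DTI 41.6% > 38% → does not qualify.
Program C: score 646 < 700; DTI 41.6% ≤ 43%; employment 51 ≥ 12 mo → does not qualify.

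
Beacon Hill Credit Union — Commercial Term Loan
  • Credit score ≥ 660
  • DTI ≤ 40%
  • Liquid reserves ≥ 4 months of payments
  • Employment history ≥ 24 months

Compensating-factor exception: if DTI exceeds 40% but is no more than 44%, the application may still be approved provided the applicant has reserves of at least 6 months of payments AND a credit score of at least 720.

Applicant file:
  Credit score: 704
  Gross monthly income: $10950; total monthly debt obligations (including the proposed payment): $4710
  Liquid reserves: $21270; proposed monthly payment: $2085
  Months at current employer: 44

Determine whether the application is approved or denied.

Credit score 704 ≥ 660 (meets base)
DTI: 4,710 ÷ 10,950 = 43%, over the 40% base limit.
Reserves: 21,270 ÷ 2,085 = 10.2 months (meets 4-month minimum)
Employment 44 ≥ 24 months
43% falls in the override range (40%–44%), so the compensating-factor test applies.
Reserves 10.2 ≥ 6 months; credit score 704 < 720.
Override conditions not both satisfied; exception does not apply.

Denied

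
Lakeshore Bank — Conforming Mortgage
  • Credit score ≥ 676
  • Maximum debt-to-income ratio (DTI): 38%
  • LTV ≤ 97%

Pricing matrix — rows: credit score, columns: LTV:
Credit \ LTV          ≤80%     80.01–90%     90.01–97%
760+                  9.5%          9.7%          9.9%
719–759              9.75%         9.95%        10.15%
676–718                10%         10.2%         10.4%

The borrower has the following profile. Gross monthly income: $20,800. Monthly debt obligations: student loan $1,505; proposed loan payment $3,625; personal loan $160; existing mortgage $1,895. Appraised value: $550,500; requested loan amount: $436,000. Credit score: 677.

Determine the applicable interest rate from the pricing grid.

Credit score 677 ≥ 676; Total monthly debts = (1,505 + 3,625 + 160 + 1,895) = 7,185. Debt-to-income = 7,185/20,800 = 34.5% — meets 38% limit
LTV: 436,000 ÷ 550,500 = 79.2%, within 97% cap
Score 677 is in the 676–718 band; LTV 79.2% is in the ≤80% band → 10%.

10%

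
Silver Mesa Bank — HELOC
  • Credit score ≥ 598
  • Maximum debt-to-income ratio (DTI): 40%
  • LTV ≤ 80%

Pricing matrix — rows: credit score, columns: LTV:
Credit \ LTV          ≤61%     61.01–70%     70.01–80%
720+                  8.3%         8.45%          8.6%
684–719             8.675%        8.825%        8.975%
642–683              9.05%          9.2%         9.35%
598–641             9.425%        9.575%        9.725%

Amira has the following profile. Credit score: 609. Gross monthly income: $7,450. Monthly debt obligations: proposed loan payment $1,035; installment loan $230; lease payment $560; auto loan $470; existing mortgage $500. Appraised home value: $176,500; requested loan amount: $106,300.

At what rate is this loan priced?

9.425%

Credit score 609 ≥ 598; Total monthly debts = (1,035 + 230 + 560 + 470 + 500) = 2,795. Debt-to-income = 2,795/7,450 = 37.5% — meets 40% limit
Loan-to-value = 106,300/176,500 = 60.2% — pass (80% max)
Score 609 is in the 598–641 band; LTV 60.2% is in the ≤61% band → 9.425%.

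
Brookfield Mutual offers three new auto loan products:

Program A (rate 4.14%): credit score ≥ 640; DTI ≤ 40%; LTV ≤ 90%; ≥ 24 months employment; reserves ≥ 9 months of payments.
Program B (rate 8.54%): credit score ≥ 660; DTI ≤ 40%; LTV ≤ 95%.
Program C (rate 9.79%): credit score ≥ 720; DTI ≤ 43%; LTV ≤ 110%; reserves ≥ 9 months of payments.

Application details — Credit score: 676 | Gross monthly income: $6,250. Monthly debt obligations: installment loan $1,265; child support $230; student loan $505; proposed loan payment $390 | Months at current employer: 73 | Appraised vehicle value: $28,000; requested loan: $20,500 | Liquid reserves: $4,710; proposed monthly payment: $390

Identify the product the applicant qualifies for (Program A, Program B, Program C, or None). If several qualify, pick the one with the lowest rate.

Program A

Total debts = (1,265 + 230 + 505 + 390) = 2,390; DTI = 2,390/6,250 = 38.2%.
LTV = 20,500/28,000 = 73.2%.
Reserves = 4,710/390 = 12.1 months.
Program A: score 676 ≥ 640; DTI 38.2% ≤ 40%; LTV 73.2% ≤ 90%; employment 73 ≥ 24 mo; reserves 12.1 ≥ 9 mo → qualifies.
Program B: score 676 ≥ 660; DTI 38.2% ≤ 40%; LTV 73.2% ≤ 95% → qualifies.
Program C: score 676 < 720; DTI 38.2% ≤ 43%; LTV 73.2% ≤ 110%; reserves 12.1 ≥ 9 mo → does not qualify.
Qualifying: Program A, Program B. Lowest rate is 4.14% → Program A.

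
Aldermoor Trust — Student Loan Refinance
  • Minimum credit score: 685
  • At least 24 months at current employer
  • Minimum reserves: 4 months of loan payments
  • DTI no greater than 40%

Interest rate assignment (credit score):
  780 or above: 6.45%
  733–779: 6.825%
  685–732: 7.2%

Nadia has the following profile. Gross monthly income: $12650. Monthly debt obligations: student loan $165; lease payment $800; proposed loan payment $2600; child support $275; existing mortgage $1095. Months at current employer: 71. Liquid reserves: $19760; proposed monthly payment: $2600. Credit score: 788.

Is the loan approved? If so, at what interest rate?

Approved at 6.45%

Credit score 788 ≥ 685 (meets minimum)
Reserves = 19,760/2,600 = 7.6 months ≥ 4
Employment 71 ≥ 24 months
Total monthly debts = (165 + 800 + 2,600 + 275 + 1,095) = 4,935. DTI = 4,935/12,650 = 39% ≤ 40%
All requirements met. Score 788 falls in the 780 or above tier → 6.45%.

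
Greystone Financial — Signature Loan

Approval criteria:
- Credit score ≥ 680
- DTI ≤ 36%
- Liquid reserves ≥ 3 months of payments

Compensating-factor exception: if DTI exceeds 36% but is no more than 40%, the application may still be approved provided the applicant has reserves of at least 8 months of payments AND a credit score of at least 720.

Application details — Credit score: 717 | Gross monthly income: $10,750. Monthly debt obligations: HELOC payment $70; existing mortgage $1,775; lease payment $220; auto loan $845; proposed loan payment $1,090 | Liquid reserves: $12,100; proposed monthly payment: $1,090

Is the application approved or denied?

Credit score 717 ≥ 680 (meets base)
Total debts = (70 + 1,775 + 220 + 845 + 1,090) = 4,000. DTI = 4,000/10,750 = 37.2% > 36% — standard DTI limit exceeded.
Liquid reserves cover 12,100/1,090 = 11.1 months — ≥ 3 required
37.2% falls in the override range (36%–40%), so the compensating-factor test applies.
Override check — reserves: 11.1 mo (ok); score: 717 (below 720).
Override conditions not both satisfied; exception does not apply.

Denied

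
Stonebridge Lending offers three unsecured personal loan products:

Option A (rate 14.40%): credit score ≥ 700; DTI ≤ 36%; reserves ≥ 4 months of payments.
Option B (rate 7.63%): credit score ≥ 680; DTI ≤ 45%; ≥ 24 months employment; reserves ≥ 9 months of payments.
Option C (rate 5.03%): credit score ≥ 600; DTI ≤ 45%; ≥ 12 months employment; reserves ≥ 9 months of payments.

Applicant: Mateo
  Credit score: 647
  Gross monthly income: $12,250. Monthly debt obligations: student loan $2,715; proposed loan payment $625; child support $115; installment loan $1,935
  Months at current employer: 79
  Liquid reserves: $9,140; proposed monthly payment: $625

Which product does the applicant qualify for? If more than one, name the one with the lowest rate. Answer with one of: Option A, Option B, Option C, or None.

Total debts = (2,715 + 625 + 115 + 1,935) = 5,390; DTI = 5,390/12,250 = 44%.
Reserves = 9,140/625 = 14.6 months.
Option A: score 647 < 700; DTI 44% > 36%; reserves 14.6 ≥ 4 mo → does not qualify.
Option B: score 647 < 680; DTI 44% ≤ 45%; employment 79 ≥ 24 mo; reserves 14.6 ≥ 9 mo → does not qualify.
Option C: score 647 ≥ 600; DTI 44% ≤ 45%; employment 79 ≥ 12 mo; reserves 14.6 ≥ 9 mo → qualifies.

Option C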